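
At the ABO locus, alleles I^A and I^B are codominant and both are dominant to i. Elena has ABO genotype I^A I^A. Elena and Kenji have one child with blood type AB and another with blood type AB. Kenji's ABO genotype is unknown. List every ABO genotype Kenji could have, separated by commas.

I^A I^B, I^B I^B, I^B i

For each candidate genotype of Kenji, check whether crossing it with I^A I^A can produce every observed child phenotype.
  I^A I^A → possible child types {A} ✗
  I^A I^B → possible child types {A, AB} ✓
  I^A i → possible child types {A} ✗
  I^B I^B → possible child types {AB} ✓
  I^B i → possible child types {A, AB} ✓
  i i → possible child types {A} ✗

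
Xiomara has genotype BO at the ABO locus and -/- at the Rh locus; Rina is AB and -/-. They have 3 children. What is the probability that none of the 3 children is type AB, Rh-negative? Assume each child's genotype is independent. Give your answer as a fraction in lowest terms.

ABO cross BO × AB → 1/4 A, 1/2 B, 1/4 AB.
Rh cross -/- × -/- → 1 Rh-; so P(type AB, Rh-negative) = 1/4 × 1 = 1/4 per child.
P(not type AB, Rh-negative) = 3/4 for one child; (3/4)^3 = 27/64.

27/64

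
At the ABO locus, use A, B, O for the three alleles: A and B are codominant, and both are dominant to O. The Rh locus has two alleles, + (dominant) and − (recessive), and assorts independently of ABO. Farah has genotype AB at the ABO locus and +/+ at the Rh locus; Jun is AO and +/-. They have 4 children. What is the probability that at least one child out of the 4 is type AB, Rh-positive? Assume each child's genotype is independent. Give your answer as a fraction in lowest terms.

ABO cross AB × AO → 1/2 A, 1/4 B, 1/4 AB.
Rh cross +/+ × +/- → 1 Rh+; so P(type AB, Rh-positive) = 1/4 × 1 = 1/4 per child.
P(none) = (3/4)^4 = 81/256; P(at least one) = 1 − 81/256 = 175/256.

175/256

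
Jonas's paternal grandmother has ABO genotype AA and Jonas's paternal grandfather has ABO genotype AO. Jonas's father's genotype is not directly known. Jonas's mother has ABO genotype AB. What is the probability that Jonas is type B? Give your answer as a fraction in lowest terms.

Jonas's father's ABO genotype from AA × AO: 1/2 AA, 1/2 AO.
Crossing each possibility with the mother AB and summing P(type B): 1/2·0 + 1/2·1/4 = 1/8.

1/8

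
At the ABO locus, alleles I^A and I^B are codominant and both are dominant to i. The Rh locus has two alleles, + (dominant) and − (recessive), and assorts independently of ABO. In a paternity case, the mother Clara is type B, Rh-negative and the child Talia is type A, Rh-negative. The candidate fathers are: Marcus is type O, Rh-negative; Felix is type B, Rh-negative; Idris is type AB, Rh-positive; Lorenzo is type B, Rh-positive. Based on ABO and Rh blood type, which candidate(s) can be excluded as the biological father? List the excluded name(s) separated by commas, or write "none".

A candidate is excluded only if no genotype consistent with his phenotype could produce a type A, Rh-negative child with a type B, Rh-negative mother.
Marcus (type O, Rh-): no genotype consistent with that phenotype can produce a type-A Rh- child with a type-B mother.
Felix (type B, Rh-): no genotype consistent with that phenotype can produce a type-A Rh- child with a type-B mother.
Lorenzo (type B, Rh+): no genotype consistent with that phenotype can produce a type-A Rh- child with a type-B mother.

Marcus, Felix, Lorenzo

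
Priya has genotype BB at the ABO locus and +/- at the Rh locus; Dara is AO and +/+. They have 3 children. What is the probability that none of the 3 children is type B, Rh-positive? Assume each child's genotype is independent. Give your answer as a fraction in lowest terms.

1/8

ABO cross BB × AO → 1/2 B, 1/2 AB.
Rh cross +/- × +/+ → 1 Rh+; so P(type B, Rh-positive) = 1/2 × 1 = 1/2 per child.
P(not type B, Rh-positive) = 1/2 for one child; (1/2)^3 = 1/8.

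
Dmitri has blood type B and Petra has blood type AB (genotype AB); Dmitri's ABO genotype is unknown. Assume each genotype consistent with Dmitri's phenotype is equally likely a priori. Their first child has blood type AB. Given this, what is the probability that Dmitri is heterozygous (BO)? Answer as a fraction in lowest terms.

1/3

Possible genotypes: Dmitri ∈ {BB, BO}; Petra ∈ {AB}.
Weight each parental genotype pair by prior × P(type-AB child):
  BB × AB: posterior weight 2/3.
  BO × AB: posterior weight 1/3.
Sum the posterior weight over pairs where Dmitri is BO: 1/3.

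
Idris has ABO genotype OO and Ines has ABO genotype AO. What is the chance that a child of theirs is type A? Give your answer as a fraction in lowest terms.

1/2

ABO cross OO × AO → offspring phenotypes: 1/2 O, 1/2 A.
So P(type A) = 1/2.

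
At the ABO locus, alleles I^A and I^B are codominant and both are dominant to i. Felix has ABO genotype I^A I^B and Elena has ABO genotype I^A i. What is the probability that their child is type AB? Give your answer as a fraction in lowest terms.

1/4

ABO cross I^A I^B × I^A i → offspring phenotypes: 1/2 A, 1/4 B, 1/4 AB.
So P(type AB) = 1/4.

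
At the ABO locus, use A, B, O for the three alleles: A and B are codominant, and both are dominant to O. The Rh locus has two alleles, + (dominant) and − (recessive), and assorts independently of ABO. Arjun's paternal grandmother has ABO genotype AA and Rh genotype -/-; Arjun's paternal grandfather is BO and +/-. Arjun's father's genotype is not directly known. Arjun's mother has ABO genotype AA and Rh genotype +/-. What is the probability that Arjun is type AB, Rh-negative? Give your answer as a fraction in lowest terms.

Arjun's father's ABO genotype from AA × BO: 1/2 AB, 1/2 AO.
Crossing each possibility with the mother AA and summing P(type AB): 1/2·1/2 + 1/2·0 = 1/4.
Similarly for Rh via the father's Rh distribution: P(Rh-) = 3/8.
Independent loci: 1/4 × 3/8 = 3/32.

3/32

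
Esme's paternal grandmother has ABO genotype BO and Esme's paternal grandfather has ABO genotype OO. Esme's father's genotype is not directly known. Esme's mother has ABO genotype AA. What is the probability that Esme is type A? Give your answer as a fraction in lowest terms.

Esme's father's ABO genotype from BO × OO: 1/2 BO, 1/2 OO.
Crossing each possibility with the mother AA and summing P(type A): 1/2·1/2 + 1/2·1 = 3/4.

3/4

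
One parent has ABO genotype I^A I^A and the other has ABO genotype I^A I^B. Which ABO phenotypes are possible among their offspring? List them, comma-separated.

Gametes from I^A I^A × I^A I^B give offspring ABO genotypes I^A I^A, I^A I^B, i.e. phenotypes A, AB.

A, AB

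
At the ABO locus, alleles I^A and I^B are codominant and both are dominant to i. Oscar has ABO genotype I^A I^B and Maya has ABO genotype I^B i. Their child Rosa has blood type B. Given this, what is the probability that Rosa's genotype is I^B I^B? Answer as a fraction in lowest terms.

1/2

Cross I^A I^B × I^B i → 1/4 I^A I^B, 1/4 I^A i, 1/4 I^B I^B, 1/4 I^B i.
Type-B genotypes among offspring: I^B I^B (1/4), I^B i (1/4); total 1/2.
P(I^B I^B | type B) = (1/4) / (1/2) = 1/2.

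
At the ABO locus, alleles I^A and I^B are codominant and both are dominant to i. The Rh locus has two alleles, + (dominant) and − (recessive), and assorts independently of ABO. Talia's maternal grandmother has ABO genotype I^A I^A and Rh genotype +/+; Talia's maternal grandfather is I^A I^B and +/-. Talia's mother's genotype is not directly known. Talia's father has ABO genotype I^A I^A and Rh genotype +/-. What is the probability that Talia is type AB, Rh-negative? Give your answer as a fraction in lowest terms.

Talia's mother's ABO genotype from I^A I^A × I^A I^B: 1/2 I^A I^A, 1/2 I^A I^B.
Crossing each possibility with the father I^A I^A and summing P(type AB): 1/2·0 + 1/2·1/2 = 1/4.
Similarly for Rh via the mother's Rh distribution: P(Rh-) = 1/8.
Independent loci: 1/4 × 1/8 = 1/32.

1/32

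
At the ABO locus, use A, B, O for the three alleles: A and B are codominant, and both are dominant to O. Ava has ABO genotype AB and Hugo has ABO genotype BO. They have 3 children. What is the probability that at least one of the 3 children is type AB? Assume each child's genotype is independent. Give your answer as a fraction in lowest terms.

37/64

ABO cross AB × BO → 1/4 A, 1/2 B, 1/4 AB.
So P(type AB) = 1/4 per child.
P(none) = (3/4)^3 = 27/64; P(at least one) = 1 − 27/64 = 37/64.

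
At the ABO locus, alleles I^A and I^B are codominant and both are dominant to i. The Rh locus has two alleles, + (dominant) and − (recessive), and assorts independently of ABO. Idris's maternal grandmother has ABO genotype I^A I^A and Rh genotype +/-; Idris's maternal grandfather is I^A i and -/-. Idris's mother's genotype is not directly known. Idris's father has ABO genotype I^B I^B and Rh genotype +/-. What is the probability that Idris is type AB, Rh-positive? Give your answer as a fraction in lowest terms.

15/32

Idris's mother's ABO genotype from I^A I^A × I^A i: 1/2 I^A I^A, 1/2 I^A i.
Crossing each possibility with the father I^B I^B and summing P(type AB): 1/2·1 + 1/2·1/2 = 3/4.
Similarly for Rh via the mother's Rh distribution: P(Rh+) = 5/8.
Independent loci: 3/4 × 5/8 = 15/32.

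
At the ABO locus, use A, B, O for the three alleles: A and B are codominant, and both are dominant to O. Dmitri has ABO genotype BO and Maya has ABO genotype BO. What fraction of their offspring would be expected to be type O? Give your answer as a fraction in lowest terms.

ABO cross BO × BO → offspring phenotypes: 1/4 O, 3/4 B.
So P(type O) = 1/4.

1/4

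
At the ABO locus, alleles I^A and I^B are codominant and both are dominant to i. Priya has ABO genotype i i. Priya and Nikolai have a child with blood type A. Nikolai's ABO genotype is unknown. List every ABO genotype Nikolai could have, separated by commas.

I^A I^A, I^A I^B, I^A i

For each candidate genotype of Nikolai, check whether crossing it with i i can produce every observed child phenotype.
  I^A I^A → possible child types {A} ✓
  I^A I^B → possible child types {A, B} ✓
  I^A i → possible child types {O, A} ✓
  I^B I^B → possible child types {B} ✗
  I^B i → possible child types {O, B} ✗
  i i → possible child types {O} ✗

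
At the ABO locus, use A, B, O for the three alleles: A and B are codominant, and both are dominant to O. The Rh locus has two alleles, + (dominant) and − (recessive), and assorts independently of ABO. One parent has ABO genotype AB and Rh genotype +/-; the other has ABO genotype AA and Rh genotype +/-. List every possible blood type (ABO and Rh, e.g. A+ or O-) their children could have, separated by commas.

A+, A-, AB+, AB-

Gametes from AB × AA give offspring ABO genotypes AA, AB, i.e. phenotypes A, AB.
Rh cross +/- × +/- → phenotypes Rh+, Rh-.
Combining independently: A+, A-, AB+, AB-.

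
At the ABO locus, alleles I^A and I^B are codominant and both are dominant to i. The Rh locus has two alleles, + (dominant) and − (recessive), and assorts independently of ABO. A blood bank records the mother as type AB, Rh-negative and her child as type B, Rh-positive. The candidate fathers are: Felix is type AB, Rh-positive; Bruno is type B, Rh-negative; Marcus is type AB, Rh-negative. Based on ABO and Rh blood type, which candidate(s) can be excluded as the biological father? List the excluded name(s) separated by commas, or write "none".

Bruno, Marcus

A candidate is excluded only if no genotype consistent with his phenotype could produce a type B, Rh-positive child with a type AB, Rh-negative mother.
Bruno (type B, Rh-): no genotype consistent with that phenotype can produce a type-B Rh+ child with a type-AB mother.
Marcus (type AB, Rh-): no genotype consistent with that phenotype can produce a type-B Rh+ child with a type-AB mother.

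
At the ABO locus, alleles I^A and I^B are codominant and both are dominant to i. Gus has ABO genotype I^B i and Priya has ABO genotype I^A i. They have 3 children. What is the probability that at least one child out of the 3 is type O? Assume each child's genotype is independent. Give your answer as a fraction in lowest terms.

ABO cross I^B i × I^A i → 1/4 O, 1/4 A, 1/4 B, 1/4 AB.
So P(type O) = 1/4 per child.
P(none) = (3/4)^3 = 27/64; P(at least one) = 1 − 27/64 = 37/64.

37/64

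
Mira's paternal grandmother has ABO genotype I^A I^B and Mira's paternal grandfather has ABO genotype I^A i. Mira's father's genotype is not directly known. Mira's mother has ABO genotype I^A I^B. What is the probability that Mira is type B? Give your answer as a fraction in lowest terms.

Mira's father's ABO genotype from I^A I^B × I^A i: 1/4 I^A I^A, 1/4 I^A I^B, 1/4 I^A i, 1/4 I^B i.
Crossing each possibility with the mother I^A I^B and summing P(type B): 1/4·0 + 1/4·1/4 + 1/4·1/4 + 1/4·1/2 = 1/4.

1/4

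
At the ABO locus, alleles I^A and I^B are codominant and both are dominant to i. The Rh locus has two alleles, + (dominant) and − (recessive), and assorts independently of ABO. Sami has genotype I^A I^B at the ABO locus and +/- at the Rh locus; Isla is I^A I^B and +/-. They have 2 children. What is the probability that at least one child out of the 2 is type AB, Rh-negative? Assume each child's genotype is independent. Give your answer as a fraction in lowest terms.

15/64

ABO cross I^A I^B × I^A I^B → 1/4 A, 1/4 B, 1/2 AB.
Rh cross +/- × +/- → 3/4 Rh+, 1/4 Rh-; so P(type AB, Rh-negative) = 1/2 × 1/4 = 1/8 per child.
P(none) = (7/8)^2 = 49/64; P(at least one) = 1 − 49/64 = 15/64.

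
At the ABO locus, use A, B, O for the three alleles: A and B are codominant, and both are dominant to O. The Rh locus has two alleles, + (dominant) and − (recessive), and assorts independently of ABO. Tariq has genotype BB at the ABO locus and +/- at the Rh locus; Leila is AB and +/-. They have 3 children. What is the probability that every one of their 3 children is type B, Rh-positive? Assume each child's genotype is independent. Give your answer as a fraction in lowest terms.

27/512

ABO cross BB × AB → 1/2 B, 1/2 AB.
Rh cross +/- × +/- → 3/4 Rh+, 1/4 Rh-; so P(type B, Rh-positive) = 1/2 × 3/4 = 3/8 per child.
All 3 independent: (3/8)^3 = 27/512.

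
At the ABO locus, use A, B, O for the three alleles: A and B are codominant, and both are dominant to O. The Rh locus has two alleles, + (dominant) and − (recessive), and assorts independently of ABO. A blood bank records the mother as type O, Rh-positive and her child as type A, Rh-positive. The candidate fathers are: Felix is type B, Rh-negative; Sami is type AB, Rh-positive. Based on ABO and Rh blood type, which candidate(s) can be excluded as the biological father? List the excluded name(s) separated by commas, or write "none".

Felix

A candidate is excluded only if no genotype consistent with his phenotype could produce a type A, Rh-positive child with a type O, Rh-positive mother.
Felix (type B, Rh-): no genotype consistent with that phenotype can produce a type-A Rh+ child with a type-O mother.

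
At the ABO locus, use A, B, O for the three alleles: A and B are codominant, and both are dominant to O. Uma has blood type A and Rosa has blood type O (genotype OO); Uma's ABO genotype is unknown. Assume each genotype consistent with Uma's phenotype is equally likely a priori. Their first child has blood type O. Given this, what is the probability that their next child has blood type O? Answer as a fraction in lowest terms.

1/2

Possible genotypes: Uma ∈ {AA, AO}; Rosa ∈ {OO}.
Weight each parental genotype pair by prior × P(type-O child):
  AO × OO: posterior weight 1; P(next child type O) = 1/2.
Weighted sum = 1/2.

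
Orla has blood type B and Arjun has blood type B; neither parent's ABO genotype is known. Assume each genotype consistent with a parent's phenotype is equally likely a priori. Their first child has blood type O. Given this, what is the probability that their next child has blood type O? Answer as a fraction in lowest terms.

Possible genotypes: Orla ∈ {I^B I^B, I^B i}; Arjun ∈ {I^B I^B, I^B i}.
Weight each parental genotype pair by prior × P(type-O child):
  I^B i × I^B i: posterior weight 1; P(next child type O) = 1/4.
Weighted sum = 1/4.

1/4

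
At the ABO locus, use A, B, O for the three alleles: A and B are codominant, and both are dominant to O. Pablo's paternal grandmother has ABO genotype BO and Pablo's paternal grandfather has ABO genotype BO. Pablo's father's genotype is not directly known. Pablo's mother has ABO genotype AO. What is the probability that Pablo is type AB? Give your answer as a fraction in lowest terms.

1/4

Pablo's father's ABO genotype from BO × BO: 1/4 BB, 1/2 BO, 1/4 OO.
Crossing each possibility with the mother AO and summing P(type AB): 1/4·1/2 + 1/2·1/4 + 1/4·0 = 1/4.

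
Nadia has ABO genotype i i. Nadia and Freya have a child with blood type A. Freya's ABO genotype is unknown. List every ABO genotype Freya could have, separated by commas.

I^A I^A, I^A I^B, I^A i

For each candidate genotype of Freya, check whether crossing it with i i can produce every observed child phenotype.
  I^A I^A → possible child types {A} ✓
  I^A I^B → possible child types {A, B} ✓
  I^A i → possible child types {O, A} ✓
  I^B I^B → possible child types {B} ✗
  I^B i → possible child types {O, B} ✗
  i i → possible child types {O} ✗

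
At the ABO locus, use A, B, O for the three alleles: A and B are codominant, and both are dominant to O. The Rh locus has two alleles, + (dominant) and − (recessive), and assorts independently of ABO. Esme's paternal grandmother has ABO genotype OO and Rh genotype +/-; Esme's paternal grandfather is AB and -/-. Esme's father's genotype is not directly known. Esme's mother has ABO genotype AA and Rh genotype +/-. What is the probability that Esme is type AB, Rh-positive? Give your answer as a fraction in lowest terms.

5/32

Esme's father's ABO genotype from OO × AB: 1/2 AO, 1/2 BO.
Crossing each possibility with the mother AA and summing P(type AB): 1/2·0 + 1/2·1/2 = 1/4.
Similarly for Rh via the father's Rh distribution: P(Rh+) = 5/8.
Independent loci: 1/4 × 5/8 = 5/32.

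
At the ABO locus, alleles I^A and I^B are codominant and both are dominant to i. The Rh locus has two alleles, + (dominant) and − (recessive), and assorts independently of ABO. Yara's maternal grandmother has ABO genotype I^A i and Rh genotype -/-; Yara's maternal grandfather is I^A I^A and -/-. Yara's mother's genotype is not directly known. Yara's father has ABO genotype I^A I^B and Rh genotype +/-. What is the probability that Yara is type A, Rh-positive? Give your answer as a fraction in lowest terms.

Yara's mother's ABO genotype from I^A i × I^A I^A: 1/2 I^A I^A, 1/2 I^A i.
Crossing each possibility with the father I^A I^B and summing P(type A): 1/2·1/2 + 1/2·1/2 = 1/2.
Similarly for Rh via the mother's Rh distribution: P(Rh+) = 1/2.
Independent loci: 1/2 × 1/2 = 1/4.

1/4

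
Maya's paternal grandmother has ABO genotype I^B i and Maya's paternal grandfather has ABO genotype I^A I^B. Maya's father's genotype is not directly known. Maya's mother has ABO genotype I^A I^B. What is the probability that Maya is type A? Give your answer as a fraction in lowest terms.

1/4

Maya's father's ABO genotype from I^B i × I^A I^B: 1/4 I^A I^B, 1/4 I^A i, 1/4 I^B I^B, 1/4 I^B i.
Crossing each possibility with the mother I^A I^B and summing P(type A): 1/4·1/4 + 1/4·1/2 + 1/4·0 + 1/4·1/4 = 1/4.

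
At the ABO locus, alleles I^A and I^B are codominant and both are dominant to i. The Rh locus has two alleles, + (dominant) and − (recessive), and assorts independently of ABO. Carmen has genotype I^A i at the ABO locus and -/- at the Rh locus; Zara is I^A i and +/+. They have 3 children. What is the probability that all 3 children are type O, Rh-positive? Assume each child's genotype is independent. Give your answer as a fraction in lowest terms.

ABO cross I^A i × I^A i → 1/4 O, 3/4 A.
Rh cross -/- × +/+ → 1 Rh+; so P(type O, Rh-positive) = 1/4 × 1 = 1/4 per child.
All 3 independent: (1/4)^3 = 1/64.

1/64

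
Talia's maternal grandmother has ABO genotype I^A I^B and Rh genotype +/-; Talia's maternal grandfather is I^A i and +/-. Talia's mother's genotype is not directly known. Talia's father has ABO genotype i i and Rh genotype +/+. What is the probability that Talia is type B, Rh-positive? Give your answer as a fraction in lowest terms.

1/4

Talia's mother's ABO genotype from I^A I^B × I^A i: 1/4 I^A I^A, 1/4 I^A I^B, 1/4 I^A i, 1/4 I^B i.
Crossing each possibility with the father i i and summing P(type B): 1/4·0 + 1/4·1/2 + 1/4·0 + 1/4·1/2 = 1/4.
Similarly for Rh via the mother's Rh distribution: P(Rh+) = 1.
Independent loci: 1/4 × 1 = 1/4.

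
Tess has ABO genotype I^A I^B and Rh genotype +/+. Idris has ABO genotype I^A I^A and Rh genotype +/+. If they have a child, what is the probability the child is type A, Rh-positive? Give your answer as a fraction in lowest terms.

1/2

ABO cross I^A I^B × I^A I^A → offspring phenotypes: 1/2 A, 1/2 AB.
Rh cross +/+ × +/+ → 1 Rh+.
Independent loci: P(type A, Rh-positive) = 1/2 × 1 = 1/2.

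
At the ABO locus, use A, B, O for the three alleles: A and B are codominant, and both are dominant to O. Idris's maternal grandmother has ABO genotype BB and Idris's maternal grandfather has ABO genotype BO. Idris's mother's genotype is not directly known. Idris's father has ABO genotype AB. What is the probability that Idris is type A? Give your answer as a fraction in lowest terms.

Idris's mother's ABO genotype from BB × BO: 1/2 BB, 1/2 BO.
Crossing each possibility with the father AB and summing P(type A): 1/2·0 + 1/2·1/4 = 1/8.

1/8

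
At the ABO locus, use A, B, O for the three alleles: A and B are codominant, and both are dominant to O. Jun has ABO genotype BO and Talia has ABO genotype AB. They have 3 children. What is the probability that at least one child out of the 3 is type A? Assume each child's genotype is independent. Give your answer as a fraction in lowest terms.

37/64

ABO cross BO × AB → 1/4 A, 1/2 B, 1/4 AB.
So P(type A) = 1/4 per child.
P(none) = (3/4)^3 = 27/64; P(at least one) = 1 − 27/64 = 37/64.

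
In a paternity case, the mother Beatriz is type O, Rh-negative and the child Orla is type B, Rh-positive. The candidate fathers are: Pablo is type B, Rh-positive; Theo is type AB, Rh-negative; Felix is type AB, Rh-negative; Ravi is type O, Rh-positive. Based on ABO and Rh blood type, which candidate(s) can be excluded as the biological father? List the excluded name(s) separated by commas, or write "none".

A candidate is excluded only if no genotype consistent with his phenotype could produce a type B, Rh-positive child with a type O, Rh-negative mother.
Theo (type AB, Rh-): no genotype consistent with that phenotype can produce a type-B Rh+ child with a type-O mother.
Felix (type AB, Rh-): no genotype consistent with that phenotype can produce a type-B Rh+ child with a type-O mother.
Ravi (type O, Rh+): no genotype consistent with that phenotype can produce a type-B Rh+ child with a type-O mother.

Theo, Felix, Ravi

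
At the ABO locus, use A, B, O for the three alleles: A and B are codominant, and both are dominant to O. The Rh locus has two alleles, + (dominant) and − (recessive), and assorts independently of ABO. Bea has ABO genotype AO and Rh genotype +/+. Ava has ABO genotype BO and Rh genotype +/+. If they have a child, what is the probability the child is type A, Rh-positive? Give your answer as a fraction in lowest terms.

1/4

ABO cross AO × BO → offspring phenotypes: 1/4 O, 1/4 A, 1/4 B, 1/4 AB.
Rh cross +/+ × +/+ → 1 Rh+.
Independent loci: P(type A, Rh-positive) = 1/4 × 1 = 1/4.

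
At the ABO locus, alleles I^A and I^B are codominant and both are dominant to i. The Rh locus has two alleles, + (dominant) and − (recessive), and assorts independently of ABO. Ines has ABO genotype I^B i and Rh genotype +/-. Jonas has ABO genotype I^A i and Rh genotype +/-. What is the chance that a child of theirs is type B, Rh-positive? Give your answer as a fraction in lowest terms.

ABO cross I^B i × I^A i → offspring phenotypes: 1/4 O, 1/4 A, 1/4 B, 1/4 AB.
Rh cross +/- × +/- → 3/4 Rh+, 1/4 Rh-.
Independent loci: P(type B, Rh-positive) = 1/4 × 3/4 = 3/16.

3/16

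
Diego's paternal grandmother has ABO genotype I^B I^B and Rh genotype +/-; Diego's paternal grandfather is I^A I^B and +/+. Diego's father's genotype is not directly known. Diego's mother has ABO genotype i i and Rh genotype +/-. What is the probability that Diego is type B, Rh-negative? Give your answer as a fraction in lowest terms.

3/32

Diego's father's ABO genotype from I^B I^B × I^A I^B: 1/2 I^A I^B, 1/2 I^B I^B.
Crossing each possibility with the mother i i and summing P(type B): 1/2·1/2 + 1/2·1 = 3/4.
Similarly for Rh via the father's Rh distribution: P(Rh-) = 1/8.
Independent loci: 3/4 × 1/8 = 3/32.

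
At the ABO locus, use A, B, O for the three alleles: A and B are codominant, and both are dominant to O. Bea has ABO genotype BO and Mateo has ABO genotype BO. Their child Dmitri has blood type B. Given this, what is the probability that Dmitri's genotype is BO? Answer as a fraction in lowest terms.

2/3

Cross BO × BO → 1/4 BB, 1/2 BO, 1/4 OO.
Type-B genotypes among offspring: BB (1/4), BO (1/2); total 3/4.
P(BO | type B) = (1/2) / (3/4) = 2/3.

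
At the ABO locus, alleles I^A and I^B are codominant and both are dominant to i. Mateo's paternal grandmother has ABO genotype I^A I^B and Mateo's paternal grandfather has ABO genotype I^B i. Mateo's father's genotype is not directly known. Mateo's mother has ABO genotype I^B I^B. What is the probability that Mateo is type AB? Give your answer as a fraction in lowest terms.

1/4

Mateo's father's ABO genotype from I^A I^B × I^B i: 1/4 I^A I^B, 1/4 I^A i, 1/4 I^B I^B, 1/4 I^B i.
Crossing each possibility with the mother I^B I^B and summing P(type AB): 1/4·1/2 + 1/4·1/2 + 1/4·0 + 1/4·0 = 1/4.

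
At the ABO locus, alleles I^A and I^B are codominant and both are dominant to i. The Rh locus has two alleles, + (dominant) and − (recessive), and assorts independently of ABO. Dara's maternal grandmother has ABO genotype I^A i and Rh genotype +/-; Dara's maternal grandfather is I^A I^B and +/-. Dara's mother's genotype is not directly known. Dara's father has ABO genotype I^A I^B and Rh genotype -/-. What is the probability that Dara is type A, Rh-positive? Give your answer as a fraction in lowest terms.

3/16

Dara's mother's ABO genotype from I^A i × I^A I^B: 1/4 I^A I^A, 1/4 I^A I^B, 1/4 I^A i, 1/4 I^B i.
Crossing each possibility with the father I^A I^B and summing P(type A): 1/4·1/2 + 1/4·1/4 + 1/4·1/2 + 1/4·1/4 = 3/8.
Similarly for Rh via the mother's Rh distribution: P(Rh+) = 1/2.
Independent loci: 3/8 × 1/2 = 3/16.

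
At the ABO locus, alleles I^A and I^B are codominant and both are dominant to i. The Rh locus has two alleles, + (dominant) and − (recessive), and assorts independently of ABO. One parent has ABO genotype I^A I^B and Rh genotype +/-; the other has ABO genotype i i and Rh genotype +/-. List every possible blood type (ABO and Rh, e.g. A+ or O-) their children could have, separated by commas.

Gametes from I^A I^B × i i give offspring ABO genotypes I^A i, I^B i, i.e. phenotypes A, B.
Rh cross +/- × +/- → phenotypes Rh+, Rh-.
Combining independently: A+, A-, B+, B-.

A+, A-, B+, B-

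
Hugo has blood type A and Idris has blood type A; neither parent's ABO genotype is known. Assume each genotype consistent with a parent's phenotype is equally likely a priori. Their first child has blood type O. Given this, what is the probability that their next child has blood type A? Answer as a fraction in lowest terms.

3/4

Possible genotypes: Hugo ∈ {AA, AO}; Idris ∈ {AA, AO}.
Weight each parental genotype pair by prior × P(type-O child):
  AO × AO: posterior weight 1; P(next child type A) = 3/4.
Weighted sum = 3/4.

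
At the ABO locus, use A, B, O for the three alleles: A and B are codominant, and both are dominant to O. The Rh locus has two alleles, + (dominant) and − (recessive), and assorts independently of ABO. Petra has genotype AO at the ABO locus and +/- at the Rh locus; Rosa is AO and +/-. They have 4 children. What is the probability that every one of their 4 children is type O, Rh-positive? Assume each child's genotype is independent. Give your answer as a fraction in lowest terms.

81/65536

ABO cross AO × AO → 1/4 O, 3/4 A.
Rh cross +/- × +/- → 3/4 Rh+, 1/4 Rh-; so P(type O, Rh-positive) = 1/4 × 3/4 = 3/16 per child.
All 4 independent: (3/16)^4 = 81/65536.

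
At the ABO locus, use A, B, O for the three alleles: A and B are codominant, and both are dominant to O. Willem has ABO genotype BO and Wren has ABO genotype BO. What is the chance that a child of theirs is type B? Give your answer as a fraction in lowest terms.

ABO cross BO × BO → offspring phenotypes: 1/4 O, 3/4 B.
So P(type B) = 3/4.

3/4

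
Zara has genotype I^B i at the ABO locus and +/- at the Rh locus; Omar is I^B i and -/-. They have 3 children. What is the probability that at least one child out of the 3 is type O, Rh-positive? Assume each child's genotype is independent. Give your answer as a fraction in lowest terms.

169/512

ABO cross I^B i × I^B i → 1/4 O, 3/4 B.
Rh cross +/- × -/- → 1/2 Rh+, 1/2 Rh-; so P(type O, Rh-positive) = 1/4 × 1/2 = 1/8 per child.
P(none) = (7/8)^3 = 343/512; P(at least one) = 1 − 343/512 = 169/512.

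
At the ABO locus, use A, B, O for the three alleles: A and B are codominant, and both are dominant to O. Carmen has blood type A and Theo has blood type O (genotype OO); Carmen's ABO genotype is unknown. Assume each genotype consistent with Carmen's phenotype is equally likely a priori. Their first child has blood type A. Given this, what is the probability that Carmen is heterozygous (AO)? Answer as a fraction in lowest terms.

Possible genotypes: Carmen ∈ {AA, AO}; Theo ∈ {OO}.
Weight each parental genotype pair by prior × P(type-A child):
  AA × OO: posterior weight 2/3.
  AO × OO: posterior weight 1/3.
Sum the posterior weight over pairs where Carmen is AO: 1/3.

1/3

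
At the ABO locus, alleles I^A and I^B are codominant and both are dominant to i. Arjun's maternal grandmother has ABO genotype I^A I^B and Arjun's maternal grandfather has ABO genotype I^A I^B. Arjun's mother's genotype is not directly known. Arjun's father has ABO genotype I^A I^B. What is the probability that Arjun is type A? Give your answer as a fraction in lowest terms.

Arjun's mother's ABO genotype from I^A I^B × I^A I^B: 1/4 I^A I^A, 1/2 I^A I^B, 1/4 I^B I^B.
Crossing each possibility with the father I^A I^B and summing P(type A): 1/4·1/2 + 1/2·1/4 + 1/4·0 = 1/4.

1/4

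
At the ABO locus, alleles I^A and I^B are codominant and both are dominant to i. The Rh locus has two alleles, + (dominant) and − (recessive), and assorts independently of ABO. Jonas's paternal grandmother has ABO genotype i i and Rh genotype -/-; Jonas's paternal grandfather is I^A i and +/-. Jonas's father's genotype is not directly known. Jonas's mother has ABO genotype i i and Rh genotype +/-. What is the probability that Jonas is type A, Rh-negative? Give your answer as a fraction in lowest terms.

Jonas's father's ABO genotype from i i × I^A i: 1/2 I^A i, 1/2 i i.
Crossing each possibility with the mother i i and summing P(type A): 1/2·1/2 + 1/2·0 = 1/4.
Similarly for Rh via the father's Rh distribution: P(Rh-) = 3/8.
Independent loci: 1/4 × 3/8 = 3/32.

3/32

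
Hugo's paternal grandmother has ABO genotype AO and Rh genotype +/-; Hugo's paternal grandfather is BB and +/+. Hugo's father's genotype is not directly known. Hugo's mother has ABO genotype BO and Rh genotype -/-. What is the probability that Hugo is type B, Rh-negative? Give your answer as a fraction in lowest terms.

5/32

Hugo's father's ABO genotype from AO × BB: 1/2 AB, 1/2 BO.
Crossing each possibility with the mother BO and summing P(type B): 1/2·1/2 + 1/2·3/4 = 5/8.
Similarly for Rh via the father's Rh distribution: P(Rh-) = 1/4.
Independent loci: 5/8 × 1/4 = 5/32.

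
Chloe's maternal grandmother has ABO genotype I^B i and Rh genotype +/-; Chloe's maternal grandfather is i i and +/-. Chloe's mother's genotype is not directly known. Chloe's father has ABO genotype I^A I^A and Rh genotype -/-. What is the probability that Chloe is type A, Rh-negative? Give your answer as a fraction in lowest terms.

Chloe's mother's ABO genotype from I^B i × i i: 1/2 I^B i, 1/2 i i.
Crossing each possibility with the father I^A I^A and summing P(type A): 1/2·1/2 + 1/2·1 = 3/4.
Similarly for Rh via the mother's Rh distribution: P(Rh-) = 1/2.
Independent loci: 3/4 × 1/2 = 3/8.

3/8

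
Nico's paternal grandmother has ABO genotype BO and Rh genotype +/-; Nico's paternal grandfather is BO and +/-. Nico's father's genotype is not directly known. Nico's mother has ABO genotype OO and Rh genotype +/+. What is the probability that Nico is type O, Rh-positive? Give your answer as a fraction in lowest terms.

Nico's father's ABO genotype from BO × BO: 1/4 BB, 1/2 BO, 1/4 OO.
Crossing each possibility with the mother OO and summing P(type O): 1/4·0 + 1/2·1/2 + 1/4·1 = 1/2.
Similarly for Rh via the father's Rh distribution: P(Rh+) = 1.
Independent loci: 1/2 × 1 = 1/2.

1/2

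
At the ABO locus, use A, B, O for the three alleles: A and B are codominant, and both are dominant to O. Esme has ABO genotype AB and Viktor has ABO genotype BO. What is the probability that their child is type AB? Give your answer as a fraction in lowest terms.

1/4

ABO cross AB × BO → offspring phenotypes: 1/4 A, 1/2 B, 1/4 AB.
So P(type AB) = 1/4.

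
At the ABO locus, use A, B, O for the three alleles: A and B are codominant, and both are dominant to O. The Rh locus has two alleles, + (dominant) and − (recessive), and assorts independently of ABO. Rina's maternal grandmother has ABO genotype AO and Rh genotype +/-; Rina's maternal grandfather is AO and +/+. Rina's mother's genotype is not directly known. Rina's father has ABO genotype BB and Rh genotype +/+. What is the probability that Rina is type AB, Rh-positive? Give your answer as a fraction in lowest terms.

Rina's mother's ABO genotype from AO × AO: 1/4 AA, 1/2 AO, 1/4 OO.
Crossing each possibility with the father BB and summing P(type AB): 1/4·1 + 1/2·1/2 + 1/4·0 = 1/2.
Similarly for Rh via the mother's Rh distribution: P(Rh+) = 1.
Independent loci: 1/2 × 1 = 1/2.

1/2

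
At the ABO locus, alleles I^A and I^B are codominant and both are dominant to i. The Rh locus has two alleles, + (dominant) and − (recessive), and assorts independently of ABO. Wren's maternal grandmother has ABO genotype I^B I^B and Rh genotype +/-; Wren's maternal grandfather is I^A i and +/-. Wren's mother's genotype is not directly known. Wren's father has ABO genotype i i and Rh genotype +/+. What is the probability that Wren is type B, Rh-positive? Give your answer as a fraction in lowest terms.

Wren's mother's ABO genotype from I^B I^B × I^A i: 1/2 I^A I^B, 1/2 I^B i.
Crossing each possibility with the father i i and summing P(type B): 1/2·1/2 + 1/2·1/2 = 1/2.
Similarly for Rh via the mother's Rh distribution: P(Rh+) = 1.
Independent loci: 1/2 × 1 = 1/2.

1/2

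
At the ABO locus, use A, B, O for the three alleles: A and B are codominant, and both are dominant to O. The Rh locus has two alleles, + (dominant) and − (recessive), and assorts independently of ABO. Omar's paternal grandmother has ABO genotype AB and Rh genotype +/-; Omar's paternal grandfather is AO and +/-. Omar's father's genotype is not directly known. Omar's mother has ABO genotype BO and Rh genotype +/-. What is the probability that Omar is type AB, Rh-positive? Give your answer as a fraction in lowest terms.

Omar's father's ABO genotype from AB × AO: 1/4 AA, 1/4 AB, 1/4 AO, 1/4 BO.
Crossing each possibility with the mother BO and summing P(type AB): 1/4·1/2 + 1/4·1/4 + 1/4·1/4 + 1/4·0 = 1/4.
Similarly for Rh via the father's Rh distribution: P(Rh+) = 3/4.
Independent loci: 1/4 × 3/4 = 3/16.

3/16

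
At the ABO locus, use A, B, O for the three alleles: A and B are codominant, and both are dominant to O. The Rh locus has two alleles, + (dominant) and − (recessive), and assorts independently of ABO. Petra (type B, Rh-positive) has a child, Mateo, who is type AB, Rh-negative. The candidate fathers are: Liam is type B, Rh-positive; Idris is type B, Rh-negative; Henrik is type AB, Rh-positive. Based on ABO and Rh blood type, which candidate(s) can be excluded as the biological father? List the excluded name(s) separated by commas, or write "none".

A candidate is excluded only if no genotype consistent with his phenotype could produce a type AB, Rh-negative child with a type B, Rh-positive mother.
Liam (type B, Rh+): no genotype consistent with that phenotype can produce a type-AB Rh- child with a type-B mother.
Idris (type B, Rh-): no genotype consistent with that phenotype can produce a type-AB Rh- child with a type-B mother.

Liam, Idris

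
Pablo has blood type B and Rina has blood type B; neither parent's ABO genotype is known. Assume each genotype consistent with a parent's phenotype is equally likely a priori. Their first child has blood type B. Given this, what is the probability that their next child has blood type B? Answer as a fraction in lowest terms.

19/20

Possible genotypes: Pablo ∈ {BB, BO}; Rina ∈ {BB, BO}.
Weight each parental genotype pair by prior × P(type-B child):
  BB × BB: posterior weight 4/15; P(next child type B) = 1.
  BB × BO: posterior weight 4/15; P(next child type B) = 1.
  BO × BB: posterior weight 4/15; P(next child type B) = 1.
  BO × BO: posterior weight 1/5; P(next child type B) = 3/4.
Weighted sum = 19/20.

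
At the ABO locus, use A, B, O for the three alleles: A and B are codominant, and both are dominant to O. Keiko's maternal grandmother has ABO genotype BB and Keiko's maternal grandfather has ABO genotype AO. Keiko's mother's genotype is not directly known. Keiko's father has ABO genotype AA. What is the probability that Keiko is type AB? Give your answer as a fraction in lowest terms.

1/2

Keiko's mother's ABO genotype from BB × AO: 1/2 AB, 1/2 BO.
Crossing each possibility with the father AA and summing P(type AB): 1/2·1/2 + 1/2·1/2 = 1/2.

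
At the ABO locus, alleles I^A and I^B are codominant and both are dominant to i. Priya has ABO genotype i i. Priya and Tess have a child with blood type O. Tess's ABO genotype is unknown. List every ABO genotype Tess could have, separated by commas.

For each candidate genotype of Tess, check whether crossing it with i i can produce every observed child phenotype.
  I^A I^A → possible child types {A} ✗
  I^A I^B → possible child types {A, B} ✗
  I^A i → possible child types {O, A} ✓
  I^B I^B → possible child types {B} ✗
  I^B i → possible child types {O, B} ✓
  i i → possible child types {O} ✓

I^A i, I^B i, i i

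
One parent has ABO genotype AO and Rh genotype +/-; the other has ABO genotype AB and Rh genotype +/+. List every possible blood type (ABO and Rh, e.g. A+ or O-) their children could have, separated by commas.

Gametes from AO × AB give offspring ABO genotypes AA, AB, AO, BO, i.e. phenotypes A, B, AB.
Rh cross +/- × +/+ → phenotypes Rh+.
Combining independently: A+, B+, AB+.

A+, B+, AB+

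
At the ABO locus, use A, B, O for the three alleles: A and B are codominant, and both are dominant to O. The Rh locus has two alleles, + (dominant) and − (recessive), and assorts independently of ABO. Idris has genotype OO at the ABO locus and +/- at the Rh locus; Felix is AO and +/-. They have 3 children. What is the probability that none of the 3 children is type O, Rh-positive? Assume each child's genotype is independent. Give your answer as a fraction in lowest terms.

125/512

ABO cross OO × AO → 1/2 O, 1/2 A.
Rh cross +/- × +/- → 3/4 Rh+, 1/4 Rh-; so P(type O, Rh-positive) = 1/2 × 3/4 = 3/8 per child.
P(not type O, Rh-positive) = 5/8 for one child; (5/8)^3 = 125/512.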